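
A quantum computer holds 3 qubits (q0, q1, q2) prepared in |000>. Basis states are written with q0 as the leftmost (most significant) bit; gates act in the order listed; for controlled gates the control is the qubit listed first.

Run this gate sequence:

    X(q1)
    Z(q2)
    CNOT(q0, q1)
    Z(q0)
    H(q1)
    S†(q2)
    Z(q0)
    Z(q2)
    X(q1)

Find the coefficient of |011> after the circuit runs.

The final state's coefficient on |011> equals 0.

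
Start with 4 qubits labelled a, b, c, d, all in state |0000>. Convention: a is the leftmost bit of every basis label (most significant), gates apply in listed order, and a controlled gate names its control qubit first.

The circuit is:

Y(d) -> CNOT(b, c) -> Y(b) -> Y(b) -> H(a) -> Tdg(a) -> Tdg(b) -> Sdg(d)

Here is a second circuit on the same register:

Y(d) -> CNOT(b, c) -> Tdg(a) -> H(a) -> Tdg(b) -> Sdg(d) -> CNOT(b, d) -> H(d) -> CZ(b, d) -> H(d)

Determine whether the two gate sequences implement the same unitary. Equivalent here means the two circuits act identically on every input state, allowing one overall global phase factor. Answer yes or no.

No, they are not equivalent — no single phase factor reconciles the two unitaries.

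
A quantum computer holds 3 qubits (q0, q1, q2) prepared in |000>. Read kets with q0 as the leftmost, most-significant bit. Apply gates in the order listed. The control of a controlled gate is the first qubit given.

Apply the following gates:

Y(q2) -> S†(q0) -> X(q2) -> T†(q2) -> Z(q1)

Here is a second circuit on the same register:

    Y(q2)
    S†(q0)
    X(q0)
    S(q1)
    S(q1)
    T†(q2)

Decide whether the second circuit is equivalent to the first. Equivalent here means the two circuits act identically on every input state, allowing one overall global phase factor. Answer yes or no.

No — the two circuits implement different unitaries, even allowing a global phase.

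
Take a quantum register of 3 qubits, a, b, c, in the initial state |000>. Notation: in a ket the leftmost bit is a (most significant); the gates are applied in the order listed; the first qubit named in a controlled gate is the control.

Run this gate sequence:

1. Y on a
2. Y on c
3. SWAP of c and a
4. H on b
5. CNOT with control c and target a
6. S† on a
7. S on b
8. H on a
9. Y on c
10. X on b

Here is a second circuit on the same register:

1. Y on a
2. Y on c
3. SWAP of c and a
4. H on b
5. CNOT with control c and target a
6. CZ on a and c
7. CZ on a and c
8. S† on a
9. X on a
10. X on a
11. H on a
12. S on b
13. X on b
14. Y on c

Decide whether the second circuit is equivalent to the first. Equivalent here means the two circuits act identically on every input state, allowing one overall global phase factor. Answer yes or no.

Yes — the two circuits implement the same unitary up to a global phase.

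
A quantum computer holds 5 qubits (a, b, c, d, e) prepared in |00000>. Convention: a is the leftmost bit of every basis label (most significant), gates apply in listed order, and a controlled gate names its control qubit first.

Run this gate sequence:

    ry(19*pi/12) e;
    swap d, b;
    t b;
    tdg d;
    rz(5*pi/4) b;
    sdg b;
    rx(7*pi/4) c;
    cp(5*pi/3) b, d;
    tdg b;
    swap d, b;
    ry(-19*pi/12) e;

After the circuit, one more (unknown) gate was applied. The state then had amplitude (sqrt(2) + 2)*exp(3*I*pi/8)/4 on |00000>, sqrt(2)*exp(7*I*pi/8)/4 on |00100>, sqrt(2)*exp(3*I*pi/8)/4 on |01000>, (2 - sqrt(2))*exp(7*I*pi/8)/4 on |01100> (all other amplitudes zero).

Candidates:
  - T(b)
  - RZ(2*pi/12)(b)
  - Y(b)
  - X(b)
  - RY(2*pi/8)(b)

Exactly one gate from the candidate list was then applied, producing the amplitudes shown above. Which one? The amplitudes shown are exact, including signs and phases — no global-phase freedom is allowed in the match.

The applied gate was RY(2*pi/8)(b).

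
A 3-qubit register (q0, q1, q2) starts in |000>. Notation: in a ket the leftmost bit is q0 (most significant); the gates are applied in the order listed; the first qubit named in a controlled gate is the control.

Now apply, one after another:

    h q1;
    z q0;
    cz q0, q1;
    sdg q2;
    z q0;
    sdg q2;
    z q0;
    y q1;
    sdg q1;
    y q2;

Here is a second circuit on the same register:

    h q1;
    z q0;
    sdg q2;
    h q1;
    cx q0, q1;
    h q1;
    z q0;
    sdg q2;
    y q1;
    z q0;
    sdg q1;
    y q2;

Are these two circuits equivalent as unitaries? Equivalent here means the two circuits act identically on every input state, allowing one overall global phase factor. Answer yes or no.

Yes — the two circuits implement the same unitary up to a global phase.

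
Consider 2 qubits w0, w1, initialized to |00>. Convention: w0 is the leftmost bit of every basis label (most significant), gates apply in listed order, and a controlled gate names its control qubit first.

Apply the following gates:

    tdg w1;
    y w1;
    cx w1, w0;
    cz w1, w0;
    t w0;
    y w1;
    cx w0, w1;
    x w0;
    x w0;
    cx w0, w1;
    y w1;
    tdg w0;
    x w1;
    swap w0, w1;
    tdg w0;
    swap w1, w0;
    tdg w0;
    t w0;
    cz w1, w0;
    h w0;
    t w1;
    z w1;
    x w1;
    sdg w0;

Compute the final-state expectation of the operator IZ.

The expectation value of IZ is -1. Key observation: steps 5-12 multiply out to the identity, so the circuit reduces to the remaining gates.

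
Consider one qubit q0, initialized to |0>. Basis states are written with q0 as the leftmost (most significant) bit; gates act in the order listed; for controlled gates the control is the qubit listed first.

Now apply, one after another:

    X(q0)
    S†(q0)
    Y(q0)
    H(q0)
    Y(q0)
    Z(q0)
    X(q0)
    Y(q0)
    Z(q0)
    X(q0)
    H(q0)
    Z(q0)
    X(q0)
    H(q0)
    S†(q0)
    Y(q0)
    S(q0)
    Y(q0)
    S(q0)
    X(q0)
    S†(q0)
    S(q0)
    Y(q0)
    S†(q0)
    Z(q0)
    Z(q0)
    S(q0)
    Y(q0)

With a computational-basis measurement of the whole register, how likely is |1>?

The probability of measuring |1> is 1/2.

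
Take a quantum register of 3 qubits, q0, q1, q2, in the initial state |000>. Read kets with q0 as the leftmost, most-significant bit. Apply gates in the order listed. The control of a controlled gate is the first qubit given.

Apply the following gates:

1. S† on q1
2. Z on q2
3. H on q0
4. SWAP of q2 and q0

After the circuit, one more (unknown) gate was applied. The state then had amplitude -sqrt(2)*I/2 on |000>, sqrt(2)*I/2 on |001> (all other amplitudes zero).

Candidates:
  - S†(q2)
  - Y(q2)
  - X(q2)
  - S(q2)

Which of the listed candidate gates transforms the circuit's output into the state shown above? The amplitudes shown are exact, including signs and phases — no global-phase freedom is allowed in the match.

The applied gate was Y(q2).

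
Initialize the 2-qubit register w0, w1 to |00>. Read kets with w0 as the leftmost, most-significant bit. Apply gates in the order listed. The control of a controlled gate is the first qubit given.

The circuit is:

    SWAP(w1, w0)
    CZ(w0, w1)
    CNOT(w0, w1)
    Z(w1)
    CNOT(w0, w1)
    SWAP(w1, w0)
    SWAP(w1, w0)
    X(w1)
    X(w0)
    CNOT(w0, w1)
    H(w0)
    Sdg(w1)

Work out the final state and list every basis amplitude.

The resulting statevector has amplitude sqrt(2)/2 on |00>, 0 on |01>, -sqrt(2)/2 on |10>, 0 on |11>.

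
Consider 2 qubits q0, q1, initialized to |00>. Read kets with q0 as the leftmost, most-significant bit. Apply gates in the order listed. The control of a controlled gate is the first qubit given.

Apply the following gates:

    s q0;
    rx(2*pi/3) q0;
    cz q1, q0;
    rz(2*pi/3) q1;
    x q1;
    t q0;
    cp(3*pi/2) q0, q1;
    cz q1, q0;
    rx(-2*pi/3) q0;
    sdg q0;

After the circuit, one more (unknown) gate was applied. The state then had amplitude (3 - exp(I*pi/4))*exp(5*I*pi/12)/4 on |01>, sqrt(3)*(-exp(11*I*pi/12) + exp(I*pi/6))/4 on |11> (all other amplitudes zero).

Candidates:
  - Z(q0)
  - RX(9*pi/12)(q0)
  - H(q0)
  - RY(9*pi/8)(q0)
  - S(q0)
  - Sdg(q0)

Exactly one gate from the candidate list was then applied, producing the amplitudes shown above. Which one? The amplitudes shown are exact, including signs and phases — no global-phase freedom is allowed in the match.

The unique candidate consistent with the amplitudes is S(q0).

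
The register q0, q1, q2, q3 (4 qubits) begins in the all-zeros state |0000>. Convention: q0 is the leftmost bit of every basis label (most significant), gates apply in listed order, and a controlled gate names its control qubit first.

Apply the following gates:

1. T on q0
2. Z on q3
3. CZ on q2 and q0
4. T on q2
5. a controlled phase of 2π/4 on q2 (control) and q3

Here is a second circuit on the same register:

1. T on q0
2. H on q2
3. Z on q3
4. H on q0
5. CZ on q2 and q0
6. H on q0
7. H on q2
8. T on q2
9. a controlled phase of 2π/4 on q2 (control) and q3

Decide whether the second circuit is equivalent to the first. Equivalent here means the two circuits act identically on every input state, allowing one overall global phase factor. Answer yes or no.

No — the two circuits implement different unitaries, even allowing a global phase.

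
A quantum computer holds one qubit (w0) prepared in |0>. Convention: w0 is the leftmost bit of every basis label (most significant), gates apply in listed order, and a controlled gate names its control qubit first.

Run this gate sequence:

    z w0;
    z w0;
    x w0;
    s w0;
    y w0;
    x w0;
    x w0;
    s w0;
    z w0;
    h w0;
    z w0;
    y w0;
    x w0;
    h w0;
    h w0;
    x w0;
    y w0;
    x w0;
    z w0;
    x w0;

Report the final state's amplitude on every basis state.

After the circuit, the state carries amplitude -sqrt(2)/2 on |0>, -sqrt(2)/2 on |1>. Key observation: gates 12-17 undo each other exactly, leaving only the rest of the circuit to track.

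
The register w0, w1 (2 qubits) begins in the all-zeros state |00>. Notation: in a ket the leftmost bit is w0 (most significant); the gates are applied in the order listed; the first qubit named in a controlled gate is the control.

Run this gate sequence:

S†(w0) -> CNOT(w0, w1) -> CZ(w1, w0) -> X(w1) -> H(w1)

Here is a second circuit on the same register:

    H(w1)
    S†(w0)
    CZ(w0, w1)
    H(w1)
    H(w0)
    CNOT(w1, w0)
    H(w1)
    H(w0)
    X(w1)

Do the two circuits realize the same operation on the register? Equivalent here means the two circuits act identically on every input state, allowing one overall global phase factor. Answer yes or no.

No — the two circuits implement different unitaries, even allowing a global phase.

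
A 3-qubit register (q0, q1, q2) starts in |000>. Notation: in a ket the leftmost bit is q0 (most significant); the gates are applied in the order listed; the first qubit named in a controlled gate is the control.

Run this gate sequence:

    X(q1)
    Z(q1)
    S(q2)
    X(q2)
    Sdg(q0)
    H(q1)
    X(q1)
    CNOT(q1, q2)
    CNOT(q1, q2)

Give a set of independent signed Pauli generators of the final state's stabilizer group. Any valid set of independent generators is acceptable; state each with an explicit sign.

One valid set of independent stabilizer generators is -IXI, +ZII, -IIZ (any independent generating set of the same group is equally correct).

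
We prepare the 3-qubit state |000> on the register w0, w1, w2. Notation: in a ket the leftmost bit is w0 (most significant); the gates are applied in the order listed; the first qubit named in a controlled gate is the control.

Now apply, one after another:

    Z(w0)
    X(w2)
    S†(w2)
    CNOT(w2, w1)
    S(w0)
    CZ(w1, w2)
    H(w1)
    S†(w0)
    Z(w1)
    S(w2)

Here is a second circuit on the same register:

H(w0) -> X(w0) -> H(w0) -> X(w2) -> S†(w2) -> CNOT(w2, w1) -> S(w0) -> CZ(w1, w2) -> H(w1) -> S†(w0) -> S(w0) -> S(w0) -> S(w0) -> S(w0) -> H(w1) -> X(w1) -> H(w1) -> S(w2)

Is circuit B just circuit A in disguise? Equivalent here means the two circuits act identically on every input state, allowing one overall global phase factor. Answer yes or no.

Yes, they are equivalent — the unitaries differ by at most a global phase.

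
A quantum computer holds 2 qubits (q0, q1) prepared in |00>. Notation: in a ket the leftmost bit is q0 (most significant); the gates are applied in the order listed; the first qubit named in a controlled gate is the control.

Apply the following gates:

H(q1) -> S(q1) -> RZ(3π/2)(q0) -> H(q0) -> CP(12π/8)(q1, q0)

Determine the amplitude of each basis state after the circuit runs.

The final amplitudes are -exp(I*pi/4)/2 on |00>, -exp(3*I*pi/4)/2 on |01>, -exp(I*pi/4)/2 on |10>, -exp(I*pi/4)/2 on |11>.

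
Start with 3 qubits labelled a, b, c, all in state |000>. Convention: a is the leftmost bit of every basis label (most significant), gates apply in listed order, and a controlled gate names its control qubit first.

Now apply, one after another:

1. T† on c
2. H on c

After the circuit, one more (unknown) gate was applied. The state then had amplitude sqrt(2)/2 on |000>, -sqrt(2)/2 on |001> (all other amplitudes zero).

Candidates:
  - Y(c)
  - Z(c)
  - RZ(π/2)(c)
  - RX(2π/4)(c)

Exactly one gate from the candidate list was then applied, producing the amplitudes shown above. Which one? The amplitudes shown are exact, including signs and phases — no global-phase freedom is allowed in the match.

The unique candidate consistent with the amplitudes is Z(c).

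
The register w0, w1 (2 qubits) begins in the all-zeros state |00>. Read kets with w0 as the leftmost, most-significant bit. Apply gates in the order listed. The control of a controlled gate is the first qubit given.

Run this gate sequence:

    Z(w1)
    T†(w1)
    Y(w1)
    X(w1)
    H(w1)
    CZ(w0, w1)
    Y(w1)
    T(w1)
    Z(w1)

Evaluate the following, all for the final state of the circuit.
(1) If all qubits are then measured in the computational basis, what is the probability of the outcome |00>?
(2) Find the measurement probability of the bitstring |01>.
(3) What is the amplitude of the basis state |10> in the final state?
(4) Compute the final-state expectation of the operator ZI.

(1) A full measurement returns |00> with probability 1/2.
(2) A full measurement returns |01> with probability 1/2.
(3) The final state's coefficient on |10> equals 0.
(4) The expectation value of ZI is 1.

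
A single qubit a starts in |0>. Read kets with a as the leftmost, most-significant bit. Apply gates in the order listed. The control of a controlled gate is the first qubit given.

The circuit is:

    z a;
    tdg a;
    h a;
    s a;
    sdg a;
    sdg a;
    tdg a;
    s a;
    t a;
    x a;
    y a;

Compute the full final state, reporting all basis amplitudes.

The resulting statevector has amplitude -sqrt(2)*I/2 on |0>, sqrt(2)*I/2 on |1>.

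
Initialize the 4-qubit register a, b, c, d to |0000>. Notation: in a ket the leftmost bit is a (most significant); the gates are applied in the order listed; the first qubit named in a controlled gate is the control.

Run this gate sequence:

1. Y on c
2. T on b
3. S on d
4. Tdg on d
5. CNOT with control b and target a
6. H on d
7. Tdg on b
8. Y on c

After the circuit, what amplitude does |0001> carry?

The amplitude on |0001> is sqrt(2)/2.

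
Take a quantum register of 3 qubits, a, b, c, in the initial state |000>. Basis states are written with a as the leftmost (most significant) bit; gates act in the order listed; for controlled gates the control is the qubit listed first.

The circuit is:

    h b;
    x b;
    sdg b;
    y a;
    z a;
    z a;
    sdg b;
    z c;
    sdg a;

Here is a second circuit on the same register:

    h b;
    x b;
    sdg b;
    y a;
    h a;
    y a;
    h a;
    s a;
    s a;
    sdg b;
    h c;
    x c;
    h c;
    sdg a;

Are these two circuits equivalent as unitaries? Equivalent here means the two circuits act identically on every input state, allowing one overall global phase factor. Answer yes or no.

No: there is an input state on which the two circuits produce genuinely different outputs (not merely differing by a phase).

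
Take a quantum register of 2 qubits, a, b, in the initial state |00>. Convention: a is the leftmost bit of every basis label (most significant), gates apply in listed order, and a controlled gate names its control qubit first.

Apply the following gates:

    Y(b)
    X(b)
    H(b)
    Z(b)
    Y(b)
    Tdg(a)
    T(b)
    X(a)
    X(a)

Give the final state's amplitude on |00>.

|00> carries amplitude -sqrt(2)/2 in the final state.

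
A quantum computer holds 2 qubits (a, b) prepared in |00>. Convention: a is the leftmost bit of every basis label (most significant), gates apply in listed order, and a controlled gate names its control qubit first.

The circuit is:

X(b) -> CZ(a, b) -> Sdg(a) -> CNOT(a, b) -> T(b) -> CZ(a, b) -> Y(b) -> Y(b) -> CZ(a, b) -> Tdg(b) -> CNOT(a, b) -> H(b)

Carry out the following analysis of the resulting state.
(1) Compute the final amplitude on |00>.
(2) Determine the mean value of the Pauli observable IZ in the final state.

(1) The amplitude on |00> is sqrt(2)/2. Key observation: the block from step 4 through step 11 cancels to the identity and can be dropped.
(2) The observable IZ averages to 0.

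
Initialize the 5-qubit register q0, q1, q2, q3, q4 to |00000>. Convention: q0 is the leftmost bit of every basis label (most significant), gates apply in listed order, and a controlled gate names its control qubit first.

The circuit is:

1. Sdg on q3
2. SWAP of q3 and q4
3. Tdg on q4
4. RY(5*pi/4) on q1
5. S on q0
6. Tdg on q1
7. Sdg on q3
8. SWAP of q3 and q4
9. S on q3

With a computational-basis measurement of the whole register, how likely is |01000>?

Outcome |01000> occurs with probability sqrt(2)/4 + 1/2.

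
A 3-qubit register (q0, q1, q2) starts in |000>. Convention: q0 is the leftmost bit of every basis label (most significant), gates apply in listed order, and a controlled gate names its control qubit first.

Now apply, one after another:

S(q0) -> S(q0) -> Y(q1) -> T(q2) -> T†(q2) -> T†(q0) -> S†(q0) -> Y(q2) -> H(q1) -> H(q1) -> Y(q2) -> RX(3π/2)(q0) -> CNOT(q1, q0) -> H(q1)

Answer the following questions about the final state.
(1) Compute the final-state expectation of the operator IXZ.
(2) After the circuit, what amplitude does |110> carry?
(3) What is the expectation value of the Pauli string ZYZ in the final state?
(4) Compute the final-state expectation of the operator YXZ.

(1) The expectation value of IXZ is -1.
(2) |110> carries amplitude I/2 in the final state.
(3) In the final state, ZYZ has expectation 0.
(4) The observable YXZ averages to 1.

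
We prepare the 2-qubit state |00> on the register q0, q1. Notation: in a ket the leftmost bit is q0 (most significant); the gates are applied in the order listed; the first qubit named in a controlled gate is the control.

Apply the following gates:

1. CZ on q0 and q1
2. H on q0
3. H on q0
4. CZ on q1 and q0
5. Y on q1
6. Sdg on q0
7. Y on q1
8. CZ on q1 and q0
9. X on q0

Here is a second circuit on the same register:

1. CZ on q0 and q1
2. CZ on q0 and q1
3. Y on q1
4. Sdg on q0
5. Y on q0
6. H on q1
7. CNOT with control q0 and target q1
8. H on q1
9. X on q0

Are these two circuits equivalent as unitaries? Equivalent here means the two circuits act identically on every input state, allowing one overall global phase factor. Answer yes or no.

No — the two circuits implement different unitaries, even allowing a global phase.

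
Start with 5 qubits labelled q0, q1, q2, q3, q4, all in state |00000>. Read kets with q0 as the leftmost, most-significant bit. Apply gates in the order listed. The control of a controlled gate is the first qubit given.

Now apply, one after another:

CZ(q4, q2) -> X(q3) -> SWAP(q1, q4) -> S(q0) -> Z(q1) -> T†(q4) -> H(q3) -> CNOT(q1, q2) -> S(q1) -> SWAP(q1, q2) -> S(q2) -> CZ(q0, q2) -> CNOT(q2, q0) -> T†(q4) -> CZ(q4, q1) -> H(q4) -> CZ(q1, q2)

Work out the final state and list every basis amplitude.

The final amplitudes are 1/2 on |00000>, 1/2 on |00001>, -1/2 on |00010>, -1/2 on |00011>, and 0 on every other basis state.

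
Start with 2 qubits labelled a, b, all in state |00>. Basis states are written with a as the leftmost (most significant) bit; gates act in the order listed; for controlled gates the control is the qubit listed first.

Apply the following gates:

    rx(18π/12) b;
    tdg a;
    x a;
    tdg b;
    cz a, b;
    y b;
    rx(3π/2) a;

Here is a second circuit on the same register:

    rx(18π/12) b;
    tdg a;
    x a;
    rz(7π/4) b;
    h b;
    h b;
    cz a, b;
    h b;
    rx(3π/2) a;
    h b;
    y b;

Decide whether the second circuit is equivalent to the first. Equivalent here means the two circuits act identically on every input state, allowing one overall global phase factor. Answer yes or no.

Yes — the two circuits implement the same unitary up to a global phase.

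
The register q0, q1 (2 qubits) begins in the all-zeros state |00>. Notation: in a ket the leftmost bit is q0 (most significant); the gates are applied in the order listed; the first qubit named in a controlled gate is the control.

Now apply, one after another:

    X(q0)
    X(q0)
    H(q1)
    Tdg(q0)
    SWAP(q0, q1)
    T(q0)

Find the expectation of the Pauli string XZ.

The expectation value of XZ is sqrt(2)/2.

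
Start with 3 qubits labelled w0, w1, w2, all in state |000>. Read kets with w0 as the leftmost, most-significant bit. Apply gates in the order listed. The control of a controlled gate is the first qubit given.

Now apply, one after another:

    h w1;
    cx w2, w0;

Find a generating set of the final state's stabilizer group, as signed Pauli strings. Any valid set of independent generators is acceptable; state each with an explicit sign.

The final state is stabilized by the group generated by +IXI, +ZII, +IIZ; other independent generating sets are equally valid.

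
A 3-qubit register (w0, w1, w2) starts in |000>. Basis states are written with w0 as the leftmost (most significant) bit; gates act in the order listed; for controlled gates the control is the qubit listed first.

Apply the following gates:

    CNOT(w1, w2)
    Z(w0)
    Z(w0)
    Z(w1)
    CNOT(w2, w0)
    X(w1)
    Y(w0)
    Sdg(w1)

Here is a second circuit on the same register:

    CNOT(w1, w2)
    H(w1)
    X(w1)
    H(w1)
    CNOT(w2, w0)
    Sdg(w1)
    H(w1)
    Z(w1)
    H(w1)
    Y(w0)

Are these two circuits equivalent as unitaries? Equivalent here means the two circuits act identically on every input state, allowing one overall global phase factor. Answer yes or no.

No, they are not equivalent — no single phase factor reconciles the two unitaries.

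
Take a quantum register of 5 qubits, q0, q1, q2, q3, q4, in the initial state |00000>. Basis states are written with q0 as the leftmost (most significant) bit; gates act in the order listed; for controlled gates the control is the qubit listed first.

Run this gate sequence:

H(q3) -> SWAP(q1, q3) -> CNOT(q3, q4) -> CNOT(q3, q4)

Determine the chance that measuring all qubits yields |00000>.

The probability of measuring |00000> is 1/2. Key observation: steps 3-4 multiply out to the identity, so the circuit reduces to the remaining gates.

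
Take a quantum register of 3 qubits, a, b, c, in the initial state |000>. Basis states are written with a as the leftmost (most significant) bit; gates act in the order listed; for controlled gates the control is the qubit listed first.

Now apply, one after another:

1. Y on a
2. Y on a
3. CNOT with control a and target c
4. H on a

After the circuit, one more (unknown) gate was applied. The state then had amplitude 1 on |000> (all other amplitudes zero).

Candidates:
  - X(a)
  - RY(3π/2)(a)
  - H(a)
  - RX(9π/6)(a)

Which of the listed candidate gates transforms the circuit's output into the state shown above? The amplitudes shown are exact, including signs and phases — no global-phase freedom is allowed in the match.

The unique candidate consistent with the amplitudes is H(a).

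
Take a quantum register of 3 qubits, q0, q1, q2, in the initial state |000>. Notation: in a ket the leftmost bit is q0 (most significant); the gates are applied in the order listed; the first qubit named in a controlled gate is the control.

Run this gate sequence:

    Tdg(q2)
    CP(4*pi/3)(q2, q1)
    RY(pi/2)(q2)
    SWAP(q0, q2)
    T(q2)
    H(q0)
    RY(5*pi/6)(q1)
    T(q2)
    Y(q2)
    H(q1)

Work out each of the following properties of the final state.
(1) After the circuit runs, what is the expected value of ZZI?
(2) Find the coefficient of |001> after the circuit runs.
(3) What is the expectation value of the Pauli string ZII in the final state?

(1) The observable ZZI averages to 1/2.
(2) The amplitude on |001> is sqrt(3)*I/2.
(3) The expectation value of ZII is 1.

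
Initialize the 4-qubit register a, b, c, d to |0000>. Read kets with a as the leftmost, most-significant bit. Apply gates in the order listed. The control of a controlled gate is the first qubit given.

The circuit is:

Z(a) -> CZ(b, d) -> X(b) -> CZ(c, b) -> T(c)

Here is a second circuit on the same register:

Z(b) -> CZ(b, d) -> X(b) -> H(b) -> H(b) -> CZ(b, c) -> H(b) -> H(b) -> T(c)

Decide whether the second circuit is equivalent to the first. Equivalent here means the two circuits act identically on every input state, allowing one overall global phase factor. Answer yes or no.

No: there is an input state on which the two circuits produce genuinely different outputs (not merely differing by a phase).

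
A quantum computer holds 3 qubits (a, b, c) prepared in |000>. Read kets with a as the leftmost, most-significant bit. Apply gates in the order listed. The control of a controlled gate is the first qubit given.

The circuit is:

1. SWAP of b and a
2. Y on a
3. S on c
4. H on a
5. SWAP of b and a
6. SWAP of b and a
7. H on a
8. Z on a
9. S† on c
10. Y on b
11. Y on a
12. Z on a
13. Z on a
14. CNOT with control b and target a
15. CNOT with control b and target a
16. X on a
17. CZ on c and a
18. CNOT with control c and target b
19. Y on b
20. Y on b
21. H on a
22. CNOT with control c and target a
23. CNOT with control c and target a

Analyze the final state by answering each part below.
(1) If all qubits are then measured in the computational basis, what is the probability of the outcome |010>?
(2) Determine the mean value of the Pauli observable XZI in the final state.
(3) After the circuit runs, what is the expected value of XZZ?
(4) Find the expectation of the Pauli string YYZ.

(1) The probability of measuring |010> is 1/2. Key observation: gates 4-7 undo each other exactly, leaving only the rest of the circuit to track.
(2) The expectation value of XZI is 1.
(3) In the final state, XZZ has expectation 1.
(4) In the final state, YYZ has expectation 0.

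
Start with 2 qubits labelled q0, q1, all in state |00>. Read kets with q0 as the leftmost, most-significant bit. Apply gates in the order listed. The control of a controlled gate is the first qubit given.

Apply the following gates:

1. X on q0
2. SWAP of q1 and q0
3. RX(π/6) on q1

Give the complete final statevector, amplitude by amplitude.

The resulting statevector has amplitude I*(-sqrt(6) + sqrt(2))/4 on |00>, sqrt(2)/4 + sqrt(6)/4 on |01>, 0 on |10>, 0 on |11>.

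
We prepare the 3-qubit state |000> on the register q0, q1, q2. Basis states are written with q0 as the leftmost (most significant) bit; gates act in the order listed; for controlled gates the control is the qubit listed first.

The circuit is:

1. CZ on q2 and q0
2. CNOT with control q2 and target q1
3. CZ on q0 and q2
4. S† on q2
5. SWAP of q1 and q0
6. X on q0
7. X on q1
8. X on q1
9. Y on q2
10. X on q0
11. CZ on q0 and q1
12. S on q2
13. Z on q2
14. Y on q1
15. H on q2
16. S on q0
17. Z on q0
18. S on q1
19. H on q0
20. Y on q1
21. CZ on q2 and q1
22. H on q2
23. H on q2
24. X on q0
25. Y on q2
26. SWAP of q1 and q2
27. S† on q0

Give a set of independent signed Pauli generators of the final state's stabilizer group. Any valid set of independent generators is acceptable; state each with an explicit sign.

The stabilizer group can be generated by -YII, +IXI, +IIZ, among other valid generating sets. Key observation: gates 22-23 undo each other exactly, leaving only the rest of the circuit to track.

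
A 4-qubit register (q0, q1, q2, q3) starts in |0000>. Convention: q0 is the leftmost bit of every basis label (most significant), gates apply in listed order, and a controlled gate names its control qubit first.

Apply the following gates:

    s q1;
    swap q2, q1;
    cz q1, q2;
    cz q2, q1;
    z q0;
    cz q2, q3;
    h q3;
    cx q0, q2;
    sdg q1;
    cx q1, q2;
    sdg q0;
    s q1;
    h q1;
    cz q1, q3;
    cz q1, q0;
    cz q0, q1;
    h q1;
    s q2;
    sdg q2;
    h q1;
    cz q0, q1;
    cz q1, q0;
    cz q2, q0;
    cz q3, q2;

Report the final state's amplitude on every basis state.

The resulting statevector has amplitude 1/2 on |0000>, 1/2 on |0001>, 1/2 on |0100>, -1/2 on |0101>, and 0 on every other basis state.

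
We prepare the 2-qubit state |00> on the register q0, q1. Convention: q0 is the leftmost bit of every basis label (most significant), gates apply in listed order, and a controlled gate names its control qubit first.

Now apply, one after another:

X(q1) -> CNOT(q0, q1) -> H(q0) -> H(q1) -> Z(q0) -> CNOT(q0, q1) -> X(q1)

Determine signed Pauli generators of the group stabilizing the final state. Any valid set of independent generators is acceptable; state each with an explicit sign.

One valid set of independent stabilizer generators is +XI, -IX (any independent generating set of the same group is equally correct).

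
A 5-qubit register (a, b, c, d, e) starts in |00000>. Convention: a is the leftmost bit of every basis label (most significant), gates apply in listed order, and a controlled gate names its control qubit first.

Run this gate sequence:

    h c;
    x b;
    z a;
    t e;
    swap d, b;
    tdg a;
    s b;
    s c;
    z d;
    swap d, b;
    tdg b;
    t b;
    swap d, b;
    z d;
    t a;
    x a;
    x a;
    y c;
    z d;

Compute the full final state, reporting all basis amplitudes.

The final amplitudes are -sqrt(2)/2 on |00010>, -sqrt(2)*I/2 on |00110>, and 0 on every other basis state. Key observation: gates 10-13 undo each other exactly, leaving only the rest of the circuit to track.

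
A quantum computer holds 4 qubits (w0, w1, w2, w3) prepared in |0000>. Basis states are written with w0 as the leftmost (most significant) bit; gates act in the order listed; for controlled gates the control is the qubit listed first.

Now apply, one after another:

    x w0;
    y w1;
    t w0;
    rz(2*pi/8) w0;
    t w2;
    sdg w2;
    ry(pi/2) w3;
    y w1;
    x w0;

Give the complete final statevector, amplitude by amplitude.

After the circuit, the state carries amplitude sqrt(2)*exp(3*I*pi/8)/2 on |0000>, sqrt(2)*exp(3*I*pi/8)/2 on |0001>, and 0 on every other basis state.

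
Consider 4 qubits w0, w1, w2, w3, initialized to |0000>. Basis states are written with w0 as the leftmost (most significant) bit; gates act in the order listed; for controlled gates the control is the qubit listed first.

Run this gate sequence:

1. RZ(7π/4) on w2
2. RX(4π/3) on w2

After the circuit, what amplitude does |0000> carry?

The amplitude on |0000> is exp(I*pi/8)/2.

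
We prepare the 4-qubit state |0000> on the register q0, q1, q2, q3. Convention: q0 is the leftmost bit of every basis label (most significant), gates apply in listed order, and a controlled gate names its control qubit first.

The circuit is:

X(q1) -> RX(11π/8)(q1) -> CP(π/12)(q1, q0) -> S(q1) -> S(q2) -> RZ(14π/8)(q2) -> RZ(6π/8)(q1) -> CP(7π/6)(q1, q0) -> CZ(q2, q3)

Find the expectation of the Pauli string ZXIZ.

The expectation value of ZXIZ is -sqrt(2*sqrt(2) + 4)/4.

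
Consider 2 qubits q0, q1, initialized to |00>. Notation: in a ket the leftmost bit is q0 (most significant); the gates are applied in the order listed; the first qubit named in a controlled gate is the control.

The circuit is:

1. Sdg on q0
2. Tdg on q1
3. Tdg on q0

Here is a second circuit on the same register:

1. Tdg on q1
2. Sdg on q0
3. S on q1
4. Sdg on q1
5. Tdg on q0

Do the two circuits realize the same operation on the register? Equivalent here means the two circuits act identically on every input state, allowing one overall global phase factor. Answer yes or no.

Yes: on every input state the two circuits agree up to one overall phase factor.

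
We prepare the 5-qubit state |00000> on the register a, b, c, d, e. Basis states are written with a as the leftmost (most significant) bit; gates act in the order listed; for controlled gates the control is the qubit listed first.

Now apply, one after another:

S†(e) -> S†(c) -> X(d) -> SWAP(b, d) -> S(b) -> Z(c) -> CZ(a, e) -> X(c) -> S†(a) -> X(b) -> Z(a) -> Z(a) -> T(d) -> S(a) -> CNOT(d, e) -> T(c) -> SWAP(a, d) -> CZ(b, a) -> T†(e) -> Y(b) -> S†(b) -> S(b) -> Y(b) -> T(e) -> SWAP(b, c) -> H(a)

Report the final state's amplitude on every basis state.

The final amplitudes are sqrt(2)*exp(3*I*pi/4)/2 on |01000>, sqrt(2)*exp(3*I*pi/4)/2 on |11000>, and 0 on every other basis state.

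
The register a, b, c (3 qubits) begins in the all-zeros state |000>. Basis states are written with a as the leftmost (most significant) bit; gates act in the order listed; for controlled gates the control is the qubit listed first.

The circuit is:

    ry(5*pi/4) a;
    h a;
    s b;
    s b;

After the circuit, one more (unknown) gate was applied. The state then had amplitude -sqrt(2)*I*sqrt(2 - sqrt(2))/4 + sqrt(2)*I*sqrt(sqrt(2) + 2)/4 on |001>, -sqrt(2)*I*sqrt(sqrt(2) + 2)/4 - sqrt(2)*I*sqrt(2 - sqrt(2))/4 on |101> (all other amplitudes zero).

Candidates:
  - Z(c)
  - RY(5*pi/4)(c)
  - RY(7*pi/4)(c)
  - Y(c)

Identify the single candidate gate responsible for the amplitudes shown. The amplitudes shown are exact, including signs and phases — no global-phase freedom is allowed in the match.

The applied gate was Y(c).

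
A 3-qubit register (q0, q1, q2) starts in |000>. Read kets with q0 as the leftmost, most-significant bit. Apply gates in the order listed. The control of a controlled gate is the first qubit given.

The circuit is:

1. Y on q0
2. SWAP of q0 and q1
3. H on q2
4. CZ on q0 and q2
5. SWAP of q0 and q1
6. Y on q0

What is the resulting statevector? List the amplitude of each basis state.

The resulting statevector has amplitude sqrt(2)/2 on |000>, sqrt(2)/2 on |001>, and 0 on every other basis state.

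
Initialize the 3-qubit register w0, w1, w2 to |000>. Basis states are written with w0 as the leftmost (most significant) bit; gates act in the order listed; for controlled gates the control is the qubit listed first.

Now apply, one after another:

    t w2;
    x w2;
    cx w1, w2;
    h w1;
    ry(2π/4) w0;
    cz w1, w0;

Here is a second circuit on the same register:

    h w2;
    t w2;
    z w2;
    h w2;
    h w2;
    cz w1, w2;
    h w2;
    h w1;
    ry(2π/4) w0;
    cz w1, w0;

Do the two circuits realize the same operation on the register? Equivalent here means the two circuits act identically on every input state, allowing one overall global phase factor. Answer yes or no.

No: there is an input state on which the two circuits produce genuinely different outputs (not merely differing by a phase).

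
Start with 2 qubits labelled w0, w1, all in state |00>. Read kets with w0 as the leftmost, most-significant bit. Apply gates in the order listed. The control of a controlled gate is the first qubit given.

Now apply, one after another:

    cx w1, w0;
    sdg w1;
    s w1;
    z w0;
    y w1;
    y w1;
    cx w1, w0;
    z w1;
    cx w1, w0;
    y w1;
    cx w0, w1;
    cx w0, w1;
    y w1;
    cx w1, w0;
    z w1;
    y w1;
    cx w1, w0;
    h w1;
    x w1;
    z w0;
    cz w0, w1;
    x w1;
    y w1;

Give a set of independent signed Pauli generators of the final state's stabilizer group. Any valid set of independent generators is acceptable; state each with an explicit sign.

One valid set of independent stabilizer generators is -IX, -ZI (any independent generating set of the same group is equally correct).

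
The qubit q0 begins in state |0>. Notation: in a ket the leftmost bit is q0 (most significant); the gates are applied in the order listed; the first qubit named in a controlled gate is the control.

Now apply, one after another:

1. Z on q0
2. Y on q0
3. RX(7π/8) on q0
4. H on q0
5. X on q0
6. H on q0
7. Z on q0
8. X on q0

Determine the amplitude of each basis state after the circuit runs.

The final amplitudes are I*sin(pi/16) on |0>, sin(7*pi/16) on |1>. Key observation: gates 4-7 undo each other exactly, leaving only the rest of the circuit to track.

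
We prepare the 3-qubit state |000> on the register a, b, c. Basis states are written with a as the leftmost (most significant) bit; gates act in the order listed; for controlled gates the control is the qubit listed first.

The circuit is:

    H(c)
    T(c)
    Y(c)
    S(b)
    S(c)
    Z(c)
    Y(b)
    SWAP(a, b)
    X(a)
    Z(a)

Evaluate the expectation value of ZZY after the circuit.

In the final state, ZZY has expectation sqrt(2)/2.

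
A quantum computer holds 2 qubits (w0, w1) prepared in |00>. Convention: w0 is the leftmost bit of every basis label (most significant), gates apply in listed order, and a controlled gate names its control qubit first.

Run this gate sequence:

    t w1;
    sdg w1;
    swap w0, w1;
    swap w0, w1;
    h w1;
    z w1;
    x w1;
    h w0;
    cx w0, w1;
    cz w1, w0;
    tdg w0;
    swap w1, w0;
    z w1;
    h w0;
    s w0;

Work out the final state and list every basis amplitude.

The final amplitudes are 0 on |00>, sqrt(2)*exp(3*I*pi/4)/2 on |01>, -sqrt(2)*I/2 on |10>, 0 on |11>.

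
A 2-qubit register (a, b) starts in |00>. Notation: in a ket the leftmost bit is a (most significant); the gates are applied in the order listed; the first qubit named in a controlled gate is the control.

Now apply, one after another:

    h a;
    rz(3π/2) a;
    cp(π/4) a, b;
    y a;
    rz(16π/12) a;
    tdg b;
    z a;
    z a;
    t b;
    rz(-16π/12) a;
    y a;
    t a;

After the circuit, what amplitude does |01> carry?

The final state's coefficient on |01> equals 0.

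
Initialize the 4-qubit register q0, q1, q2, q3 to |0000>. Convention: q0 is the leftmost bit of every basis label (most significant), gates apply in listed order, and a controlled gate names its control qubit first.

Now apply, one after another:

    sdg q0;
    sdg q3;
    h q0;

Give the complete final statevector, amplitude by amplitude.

The resulting statevector has amplitude sqrt(2)/2 on |0000>, sqrt(2)/2 on |1000>, and 0 on every other basis state.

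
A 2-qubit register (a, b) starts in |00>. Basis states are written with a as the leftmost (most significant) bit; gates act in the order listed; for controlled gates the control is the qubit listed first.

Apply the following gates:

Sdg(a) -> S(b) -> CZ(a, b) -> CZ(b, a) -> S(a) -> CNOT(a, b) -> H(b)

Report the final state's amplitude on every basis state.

The final amplitudes are sqrt(2)/2 on |00>, sqrt(2)/2 on |01>, 0 on |10>, 0 on |11>.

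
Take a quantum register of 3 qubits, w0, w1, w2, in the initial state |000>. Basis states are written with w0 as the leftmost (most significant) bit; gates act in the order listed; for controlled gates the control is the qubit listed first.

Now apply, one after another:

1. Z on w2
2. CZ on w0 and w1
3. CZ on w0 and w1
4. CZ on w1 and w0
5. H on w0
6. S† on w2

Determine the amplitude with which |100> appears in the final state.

|100> carries amplitude sqrt(2)/2 in the final state.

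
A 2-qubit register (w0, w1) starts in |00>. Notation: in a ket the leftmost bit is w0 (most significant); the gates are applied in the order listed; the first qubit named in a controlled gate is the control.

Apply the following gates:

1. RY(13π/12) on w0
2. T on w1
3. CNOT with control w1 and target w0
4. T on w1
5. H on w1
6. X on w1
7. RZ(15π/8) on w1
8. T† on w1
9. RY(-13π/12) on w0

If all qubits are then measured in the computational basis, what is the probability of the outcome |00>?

Outcome |00> occurs with probability 1/2.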